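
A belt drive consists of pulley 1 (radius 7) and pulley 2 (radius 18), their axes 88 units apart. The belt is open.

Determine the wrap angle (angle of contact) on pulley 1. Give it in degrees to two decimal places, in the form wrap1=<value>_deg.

open belt: β = asin((r2−r1)/C) = asin(11/88) = 7.1808°
wrap1 = π − 2β = 165.6385°
wrap2 = π + 2β = 194.3615°

wrap1=165.64_deg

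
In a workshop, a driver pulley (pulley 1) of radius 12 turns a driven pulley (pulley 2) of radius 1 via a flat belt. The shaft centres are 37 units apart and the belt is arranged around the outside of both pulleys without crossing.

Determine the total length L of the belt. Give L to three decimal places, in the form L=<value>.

open belt: β = asin((r2−r1)/C) = asin(-11/37) = -17.2953°
wrap1 = π − 2β = 214.5907°
wrap2 = π + 2β = 145.4093°
tangent length = C·cosβ = 35.3270
L = r1·wrap1 + r2·wrap2 + 2·C·cosβ = 12·3.7453 + 1·2.5379 + 2·35.3270 = 118.1357

L=118.136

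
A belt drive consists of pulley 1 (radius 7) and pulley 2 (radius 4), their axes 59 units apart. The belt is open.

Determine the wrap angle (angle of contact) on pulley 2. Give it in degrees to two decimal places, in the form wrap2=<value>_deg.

wrap2=174.17_deg

open belt: β = asin((r2−r1)/C) = asin(-3/59) = -2.9146°
wrap1 = π − 2β = 185.8292°
wrap2 = π + 2β = 174.1708°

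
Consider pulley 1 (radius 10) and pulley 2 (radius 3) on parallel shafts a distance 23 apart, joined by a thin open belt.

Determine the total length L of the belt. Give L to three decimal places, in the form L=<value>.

open belt: β = asin((r2−r1)/C) = asin(-7/23) = -17.7189°
wrap1 = π − 2β = 215.4379°
wrap2 = π + 2β = 144.5621°
tangent length = C·cosβ = 21.9089
L = r1·wrap1 + r2·wrap2 + 2·C·cosβ = 10·3.7601 + 3·2.5231 + 2·21.9089 = 88.9881

L=88.988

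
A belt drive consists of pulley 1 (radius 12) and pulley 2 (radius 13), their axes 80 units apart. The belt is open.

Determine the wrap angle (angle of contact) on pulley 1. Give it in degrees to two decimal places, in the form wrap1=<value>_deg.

wrap1=178.57_deg

open belt: β = asin((r2−r1)/C) = asin(1/80) = 0.7162°
wrap1 = π − 2β = 178.5676°
wrap2 = π + 2β = 181.4324°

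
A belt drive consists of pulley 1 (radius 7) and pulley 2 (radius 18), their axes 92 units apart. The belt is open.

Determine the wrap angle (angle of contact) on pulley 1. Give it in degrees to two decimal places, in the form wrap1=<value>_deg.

open belt: β = asin((r2−r1)/C) = asin(11/92) = 6.8670°
wrap1 = π − 2β = 166.2660°
wrap2 = π + 2β = 193.7340°

wrap1=166.27_deg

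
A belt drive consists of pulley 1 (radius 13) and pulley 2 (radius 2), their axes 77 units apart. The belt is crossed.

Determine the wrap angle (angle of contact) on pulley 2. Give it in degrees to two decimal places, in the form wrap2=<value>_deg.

wrap2=202.47_deg

crossed belt: β = asin((r1+r2)/C) = asin(15/77) = 11.2333°
wrap1 = wrap2 = π + 2β = 202.4667°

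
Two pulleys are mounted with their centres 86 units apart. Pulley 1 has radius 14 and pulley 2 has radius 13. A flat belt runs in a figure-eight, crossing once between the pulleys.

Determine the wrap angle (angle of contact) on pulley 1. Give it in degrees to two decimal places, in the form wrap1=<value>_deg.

wrap1=216.60_deg

crossed belt: β = asin((r1+r2)/C) = asin(27/86) = 18.2976°
wrap1 = wrap2 = π + 2β = 216.5953°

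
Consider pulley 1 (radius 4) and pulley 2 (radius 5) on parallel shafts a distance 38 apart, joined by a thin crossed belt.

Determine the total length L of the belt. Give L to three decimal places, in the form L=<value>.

crossed belt: β = asin((r1+r2)/C) = asin(9/38) = 13.7002°
wrap1 = wrap2 = π + 2β = 207.4005°
tangent length = C·cosβ = 36.9188
L = (r1+r2)·wrap + 2·C·cosβ = 9·3.6198 + 2·36.9188 = 106.4160

L=106.416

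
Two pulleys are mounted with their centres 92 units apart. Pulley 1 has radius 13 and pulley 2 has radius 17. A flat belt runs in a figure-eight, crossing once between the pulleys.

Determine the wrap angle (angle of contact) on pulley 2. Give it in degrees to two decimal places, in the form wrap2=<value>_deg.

crossed belt: β = asin((r1+r2)/C) = asin(30/92) = 19.0314°
wrap1 = wrap2 = π + 2β = 218.0629°

wrap2=218.06_deg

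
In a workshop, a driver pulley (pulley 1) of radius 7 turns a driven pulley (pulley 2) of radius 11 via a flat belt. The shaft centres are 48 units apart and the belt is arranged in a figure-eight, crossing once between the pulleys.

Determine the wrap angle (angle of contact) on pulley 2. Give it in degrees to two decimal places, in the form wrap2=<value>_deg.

crossed belt: β = asin((r1+r2)/C) = asin(18/48) = 22.0243°
wrap1 = wrap2 = π + 2β = 224.0486°

wrap2=224.05_deg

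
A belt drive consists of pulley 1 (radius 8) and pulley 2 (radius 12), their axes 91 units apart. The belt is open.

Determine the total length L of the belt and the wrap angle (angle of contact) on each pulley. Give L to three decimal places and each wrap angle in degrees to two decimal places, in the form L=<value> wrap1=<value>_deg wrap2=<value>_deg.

open belt: β = asin((r2−r1)/C) = asin(4/91) = 2.5193°
wrap1 = π − 2β = 174.9614°
wrap2 = π + 2β = 185.0386°
tangent length = C·cosβ = 90.9120
L = r1·wrap1 + r2·wrap2 + 2·C·cosβ = 8·3.0537 + 12·3.2295 + 2·90.9120 = 245.0077

L=245.008 wrap1=174.96_deg wrap2=185.04_deg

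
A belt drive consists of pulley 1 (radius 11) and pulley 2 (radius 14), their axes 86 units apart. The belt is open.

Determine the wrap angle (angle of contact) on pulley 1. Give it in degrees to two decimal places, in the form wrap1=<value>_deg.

wrap1=176.00_deg

open belt: β = asin((r2−r1)/C) = asin(3/86) = 1.9991°
wrap1 = π − 2β = 176.0018°
wrap2 = π + 2β = 183.9982°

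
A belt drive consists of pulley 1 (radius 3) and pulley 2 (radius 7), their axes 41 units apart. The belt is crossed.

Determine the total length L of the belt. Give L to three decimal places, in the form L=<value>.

crossed belt: β = asin((r1+r2)/C) = asin(10/41) = 14.1170°
wrap1 = wrap2 = π + 2β = 208.2340°
tangent length = C·cosβ = 39.7618
L = (r1+r2)·wrap + 2·C·cosβ = 10·3.6344 + 2·39.7618 = 115.8673

L=115.867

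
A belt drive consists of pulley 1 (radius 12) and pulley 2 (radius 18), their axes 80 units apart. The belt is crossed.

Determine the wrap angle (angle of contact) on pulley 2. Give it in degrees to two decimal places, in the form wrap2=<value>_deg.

wrap2=224.05_deg

crossed belt: β = asin((r1+r2)/C) = asin(30/80) = 22.0243°
wrap1 = wrap2 = π + 2β = 224.0486°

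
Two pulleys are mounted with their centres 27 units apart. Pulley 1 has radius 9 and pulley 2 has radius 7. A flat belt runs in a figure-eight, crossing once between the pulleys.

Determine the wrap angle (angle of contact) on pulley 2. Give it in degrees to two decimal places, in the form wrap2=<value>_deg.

crossed belt: β = asin((r1+r2)/C) = asin(16/27) = 36.3412°
wrap1 = wrap2 = π + 2β = 252.6824°

wrap2=252.68_deg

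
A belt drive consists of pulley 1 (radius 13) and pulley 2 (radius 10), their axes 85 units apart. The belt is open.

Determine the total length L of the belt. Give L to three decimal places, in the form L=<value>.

L=242.363

open belt: β = asin((r2−r1)/C) = asin(-3/85) = -2.0226°
wrap1 = π − 2β = 184.0452°
wrap2 = π + 2β = 175.9548°
tangent length = C·cosβ = 84.9470
L = r1·wrap1 + r2·wrap2 + 2·C·cosβ = 13·3.2122 + 10·3.0710 + 2·84.9470 = 242.3625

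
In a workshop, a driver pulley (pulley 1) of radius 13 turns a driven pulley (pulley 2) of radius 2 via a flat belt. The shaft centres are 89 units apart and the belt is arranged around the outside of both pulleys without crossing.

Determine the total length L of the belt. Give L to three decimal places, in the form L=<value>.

L=226.485

open belt: β = asin((r2−r1)/C) = asin(-11/89) = -7.0997°
wrap1 = π − 2β = 194.1993°
wrap2 = π + 2β = 165.8007°
tangent length = C·cosβ = 88.3176
L = r1·wrap1 + r2·wrap2 + 2·C·cosβ = 13·3.3894 + 2·2.8938 + 2·88.3176 = 226.4852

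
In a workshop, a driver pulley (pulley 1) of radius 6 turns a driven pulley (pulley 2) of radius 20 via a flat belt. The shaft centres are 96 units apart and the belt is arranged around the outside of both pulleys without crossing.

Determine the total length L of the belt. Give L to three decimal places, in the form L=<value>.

L=275.727

open belt: β = asin((r2−r1)/C) = asin(14/96) = 8.3855°
wrap1 = π − 2β = 163.2289°
wrap2 = π + 2β = 196.7711°
tangent length = C·cosβ = 94.9737
L = r1·wrap1 + r2·wrap2 + 2·C·cosβ = 6·2.8489 + 20·3.4343 + 2·94.9737 = 275.7267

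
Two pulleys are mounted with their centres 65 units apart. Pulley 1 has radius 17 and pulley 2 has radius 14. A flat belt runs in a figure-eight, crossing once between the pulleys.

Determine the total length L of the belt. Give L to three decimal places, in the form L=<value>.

crossed belt: β = asin((r1+r2)/C) = asin(31/65) = 28.4846°
wrap1 = wrap2 = π + 2β = 236.9693°
tangent length = C·cosβ = 57.1314
L = (r1+r2)·wrap + 2·C·cosβ = 31·4.1359 + 2·57.1314 = 242.4756

L=242.476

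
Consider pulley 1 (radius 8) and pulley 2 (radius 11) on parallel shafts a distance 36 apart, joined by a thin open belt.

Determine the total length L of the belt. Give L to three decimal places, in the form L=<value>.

L=131.940

open belt: β = asin((r2−r1)/C) = asin(3/36) = 4.7802°
wrap1 = π − 2β = 170.4396°
wrap2 = π + 2β = 189.5604°
tangent length = C·cosβ = 35.8748
L = r1·wrap1 + r2·wrap2 + 2·C·cosβ = 8·2.9747 + 11·3.3085 + 2·35.8748 = 131.9404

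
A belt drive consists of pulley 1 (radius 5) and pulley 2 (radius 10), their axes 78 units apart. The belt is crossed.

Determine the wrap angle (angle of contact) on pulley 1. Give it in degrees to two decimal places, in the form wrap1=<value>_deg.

crossed belt: β = asin((r1+r2)/C) = asin(15/78) = 11.0875°
wrap1 = wrap2 = π + 2β = 202.1750°

wrap1=202.17_deg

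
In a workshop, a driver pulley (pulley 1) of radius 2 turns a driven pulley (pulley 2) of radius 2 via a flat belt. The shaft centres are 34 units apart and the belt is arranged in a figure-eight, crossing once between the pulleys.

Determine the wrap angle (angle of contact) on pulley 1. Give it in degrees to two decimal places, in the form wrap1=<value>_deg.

crossed belt: β = asin((r1+r2)/C) = asin(4/34) = 6.7563°
wrap1 = wrap2 = π + 2β = 193.5127°

wrap1=193.51_deg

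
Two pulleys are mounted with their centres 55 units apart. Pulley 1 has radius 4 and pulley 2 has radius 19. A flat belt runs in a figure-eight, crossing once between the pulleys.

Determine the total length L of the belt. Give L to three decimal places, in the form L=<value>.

crossed belt: β = asin((r1+r2)/C) = asin(23/55) = 24.7199°
wrap1 = wrap2 = π + 2β = 229.4397°
tangent length = C·cosβ = 49.9600
L = (r1+r2)·wrap + 2·C·cosβ = 23·4.0045 + 2·49.9600 = 192.0230

L=192.023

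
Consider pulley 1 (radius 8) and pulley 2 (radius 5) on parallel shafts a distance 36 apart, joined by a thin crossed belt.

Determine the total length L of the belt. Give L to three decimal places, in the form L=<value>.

crossed belt: β = asin((r1+r2)/C) = asin(13/36) = 21.1684°
wrap1 = wrap2 = π + 2β = 222.3369°
tangent length = C·cosβ = 33.5708
L = (r1+r2)·wrap + 2·C·cosβ = 13·3.8805 + 2·33.5708 = 117.5883

L=117.588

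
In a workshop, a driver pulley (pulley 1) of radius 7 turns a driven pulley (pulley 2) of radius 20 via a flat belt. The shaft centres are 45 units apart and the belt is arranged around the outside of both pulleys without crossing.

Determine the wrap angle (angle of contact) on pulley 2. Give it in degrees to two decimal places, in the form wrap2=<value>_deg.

open belt: β = asin((r2−r1)/C) = asin(13/45) = 16.7914°
wrap1 = π − 2β = 146.4171°
wrap2 = π + 2β = 213.5829°

wrap2=213.58_deg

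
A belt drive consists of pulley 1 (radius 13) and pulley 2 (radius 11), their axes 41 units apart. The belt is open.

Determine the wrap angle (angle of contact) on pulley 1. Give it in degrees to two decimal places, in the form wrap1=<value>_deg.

open belt: β = asin((r2−r1)/C) = asin(-2/41) = -2.7960°
wrap1 = π − 2β = 185.5921°
wrap2 = π + 2β = 174.4079°

wrap1=185.59_deg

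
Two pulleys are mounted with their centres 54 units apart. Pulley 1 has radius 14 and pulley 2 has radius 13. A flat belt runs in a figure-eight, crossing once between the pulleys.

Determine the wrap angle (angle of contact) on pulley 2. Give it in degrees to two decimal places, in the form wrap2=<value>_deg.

wrap2=240.00_deg

crossed belt: β = asin((r1+r2)/C) = asin(27/54) = 30.0000°
wrap1 = wrap2 = π + 2β = 240.0000°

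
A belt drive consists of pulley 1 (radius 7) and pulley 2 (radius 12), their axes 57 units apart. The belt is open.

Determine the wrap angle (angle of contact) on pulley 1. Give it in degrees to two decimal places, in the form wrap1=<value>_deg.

wrap1=169.94_deg

open belt: β = asin((r2−r1)/C) = asin(5/57) = 5.0324°
wrap1 = π − 2β = 169.9352°
wrap2 = π + 2β = 190.0648°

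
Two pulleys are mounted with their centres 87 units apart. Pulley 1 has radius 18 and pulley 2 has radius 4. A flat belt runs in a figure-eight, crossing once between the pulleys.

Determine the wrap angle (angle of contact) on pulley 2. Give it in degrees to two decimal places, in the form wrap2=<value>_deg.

wrap2=209.30_deg

crossed belt: β = asin((r1+r2)/C) = asin(22/87) = 14.6476°
wrap1 = wrap2 = π + 2β = 209.2952°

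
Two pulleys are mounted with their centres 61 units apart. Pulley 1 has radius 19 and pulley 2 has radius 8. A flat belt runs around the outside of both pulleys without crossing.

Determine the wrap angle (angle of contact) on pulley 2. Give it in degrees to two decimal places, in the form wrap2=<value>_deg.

wrap2=159.22_deg

open belt: β = asin((r2−r1)/C) = asin(-11/61) = -10.3889°
wrap1 = π − 2β = 200.7777°
wrap2 = π + 2β = 159.2223°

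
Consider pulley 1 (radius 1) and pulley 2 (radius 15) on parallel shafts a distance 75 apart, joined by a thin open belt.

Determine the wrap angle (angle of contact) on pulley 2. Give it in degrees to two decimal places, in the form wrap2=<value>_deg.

wrap2=201.52_deg

open belt: β = asin((r2−r1)/C) = asin(14/75) = 10.7583°
wrap1 = π − 2β = 158.4834°
wrap2 = π + 2β = 201.5166°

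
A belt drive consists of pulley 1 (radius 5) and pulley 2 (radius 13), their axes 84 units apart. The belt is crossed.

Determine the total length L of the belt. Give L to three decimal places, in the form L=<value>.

L=228.421

crossed belt: β = asin((r1+r2)/C) = asin(18/84) = 12.3736°
wrap1 = wrap2 = π + 2β = 204.7473°
tangent length = C·cosβ = 82.0488
L = (r1+r2)·wrap + 2·C·cosβ = 18·3.5735 + 2·82.0488 = 228.4208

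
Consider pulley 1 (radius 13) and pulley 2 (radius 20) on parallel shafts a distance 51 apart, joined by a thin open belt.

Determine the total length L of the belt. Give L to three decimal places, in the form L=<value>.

L=206.635

open belt: β = asin((r2−r1)/C) = asin(7/51) = 7.8890°
wrap1 = π − 2β = 164.2219°
wrap2 = π + 2β = 195.7781°
tangent length = C·cosβ = 50.5173
L = r1·wrap1 + r2·wrap2 + 2·C·cosβ = 13·2.8662 + 20·3.4170 + 2·50.5173 = 206.6349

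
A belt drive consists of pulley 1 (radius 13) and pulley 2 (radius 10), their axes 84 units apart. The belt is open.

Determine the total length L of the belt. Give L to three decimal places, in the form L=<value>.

L=240.364

open belt: β = asin((r2−r1)/C) = asin(-3/84) = -2.0467°
wrap1 = π − 2β = 184.0934°
wrap2 = π + 2β = 175.9066°
tangent length = C·cosβ = 83.9464
L = r1·wrap1 + r2·wrap2 + 2·C·cosβ = 13·3.2130 + 10·3.0701 + 2·83.9464 = 240.3638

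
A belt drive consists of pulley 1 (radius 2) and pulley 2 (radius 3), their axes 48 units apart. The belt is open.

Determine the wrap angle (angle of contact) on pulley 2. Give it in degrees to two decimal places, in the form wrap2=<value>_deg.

open belt: β = asin((r2−r1)/C) = asin(1/48) = 1.1937°
wrap1 = π − 2β = 177.6125°
wrap2 = π + 2β = 182.3875°

wrap2=182.39_deg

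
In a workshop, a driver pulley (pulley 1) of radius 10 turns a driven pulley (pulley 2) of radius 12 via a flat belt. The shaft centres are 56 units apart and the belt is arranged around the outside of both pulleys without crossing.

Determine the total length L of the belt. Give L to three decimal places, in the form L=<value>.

open belt: β = asin((r2−r1)/C) = asin(2/56) = 2.0467°
wrap1 = π − 2β = 175.9066°
wrap2 = π + 2β = 184.0934°
tangent length = C·cosβ = 55.9643
L = r1·wrap1 + r2·wrap2 + 2·C·cosβ = 10·3.0701 + 12·3.2130 + 2·55.9643 = 181.1865

L=181.186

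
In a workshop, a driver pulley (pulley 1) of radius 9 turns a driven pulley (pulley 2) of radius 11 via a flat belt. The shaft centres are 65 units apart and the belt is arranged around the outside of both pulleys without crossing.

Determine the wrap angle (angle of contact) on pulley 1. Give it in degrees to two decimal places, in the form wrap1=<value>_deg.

open belt: β = asin((r2−r1)/C) = asin(2/65) = 1.7632°
wrap1 = π − 2β = 176.4735°
wrap2 = π + 2β = 183.5265°

wrap1=176.47_deg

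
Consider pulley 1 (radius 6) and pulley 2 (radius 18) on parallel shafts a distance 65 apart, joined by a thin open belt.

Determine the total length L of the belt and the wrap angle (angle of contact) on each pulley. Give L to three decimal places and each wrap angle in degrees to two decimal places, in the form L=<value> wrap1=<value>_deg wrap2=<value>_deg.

L=207.620 wrap1=158.72_deg wrap2=201.28_deg

open belt: β = asin((r2−r1)/C) = asin(12/65) = 10.6387°
wrap1 = π − 2β = 158.7226°
wrap2 = π + 2β = 201.2774°
tangent length = C·cosβ = 63.8827
L = r1·wrap1 + r2·wrap2 + 2·C·cosβ = 6·2.7702 + 18·3.5130 + 2·63.8827 = 207.6200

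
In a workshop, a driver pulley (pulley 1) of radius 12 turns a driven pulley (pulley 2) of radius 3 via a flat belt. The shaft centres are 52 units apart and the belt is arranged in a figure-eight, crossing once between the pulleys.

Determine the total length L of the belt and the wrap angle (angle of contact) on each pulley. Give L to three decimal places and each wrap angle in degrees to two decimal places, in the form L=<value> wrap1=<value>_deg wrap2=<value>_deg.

L=155.482 wrap1=213.53_deg wrap2=213.53_deg

crossed belt: β = asin((r1+r2)/C) = asin(15/52) = 16.7659°
wrap1 = wrap2 = π + 2β = 213.5317°
tangent length = C·cosβ = 49.7896
L = (r1+r2)·wrap + 2·C·cosβ = 15·3.7268 + 2·49.7896 = 155.4816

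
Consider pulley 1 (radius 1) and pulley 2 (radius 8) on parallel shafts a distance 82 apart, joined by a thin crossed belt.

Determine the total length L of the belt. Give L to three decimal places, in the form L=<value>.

crossed belt: β = asin((r1+r2)/C) = asin(9/82) = 6.3013°
wrap1 = wrap2 = π + 2β = 192.6025°
tangent length = C·cosβ = 81.5046
L = (r1+r2)·wrap + 2·C·cosβ = 9·3.3615 + 2·81.5046 = 193.2631

L=193.263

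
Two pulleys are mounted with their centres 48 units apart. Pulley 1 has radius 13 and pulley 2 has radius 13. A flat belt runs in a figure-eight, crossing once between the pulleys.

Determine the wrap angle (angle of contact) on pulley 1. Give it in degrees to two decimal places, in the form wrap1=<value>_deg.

crossed belt: β = asin((r1+r2)/C) = asin(26/48) = 32.7972°
wrap1 = wrap2 = π + 2β = 245.5943°

wrap1=245.59_deg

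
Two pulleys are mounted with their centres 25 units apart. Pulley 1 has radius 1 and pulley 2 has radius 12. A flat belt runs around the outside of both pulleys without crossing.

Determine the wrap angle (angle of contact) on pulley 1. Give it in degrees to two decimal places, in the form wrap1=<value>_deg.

wrap1=127.79_deg

open belt: β = asin((r2−r1)/C) = asin(11/25) = 26.1039°
wrap1 = π − 2β = 127.7922°
wrap2 = π + 2β = 232.2078°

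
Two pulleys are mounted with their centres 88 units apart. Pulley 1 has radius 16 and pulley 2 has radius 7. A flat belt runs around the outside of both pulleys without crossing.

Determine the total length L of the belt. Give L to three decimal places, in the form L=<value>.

L=249.178

open belt: β = asin((r2−r1)/C) = asin(-9/88) = -5.8701°
wrap1 = π − 2β = 191.7401°
wrap2 = π + 2β = 168.2599°
tangent length = C·cosβ = 87.5386
L = r1·wrap1 + r2·wrap2 + 2·C·cosβ = 16·3.3465 + 7·2.9367 + 2·87.5386 = 249.1779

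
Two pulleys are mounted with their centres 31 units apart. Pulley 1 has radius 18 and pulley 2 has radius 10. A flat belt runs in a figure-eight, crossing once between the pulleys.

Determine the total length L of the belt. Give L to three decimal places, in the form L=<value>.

crossed belt: β = asin((r1+r2)/C) = asin(28/31) = 64.5854°
wrap1 = wrap2 = π + 2β = 309.1708°
tangent length = C·cosβ = 13.3041
L = (r1+r2)·wrap + 2·C·cosβ = 28·5.3960 + 2·13.3041 = 177.6976

L=177.698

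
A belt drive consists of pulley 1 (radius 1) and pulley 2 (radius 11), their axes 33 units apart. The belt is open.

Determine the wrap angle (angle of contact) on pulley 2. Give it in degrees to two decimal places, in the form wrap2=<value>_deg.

open belt: β = asin((r2−r1)/C) = asin(10/33) = 17.6397°
wrap1 = π − 2β = 144.7206°
wrap2 = π + 2β = 215.2794°

wrap2=215.28_deg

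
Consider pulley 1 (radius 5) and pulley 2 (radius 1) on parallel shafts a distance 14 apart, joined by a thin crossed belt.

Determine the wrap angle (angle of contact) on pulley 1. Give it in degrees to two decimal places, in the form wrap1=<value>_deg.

wrap1=230.75_deg

crossed belt: β = asin((r1+r2)/C) = asin(6/14) = 25.3769°
wrap1 = wrap2 = π + 2β = 230.7539°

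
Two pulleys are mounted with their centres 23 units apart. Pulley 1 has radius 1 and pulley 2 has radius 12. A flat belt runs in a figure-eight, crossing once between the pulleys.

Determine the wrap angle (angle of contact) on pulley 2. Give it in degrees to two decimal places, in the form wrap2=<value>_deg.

wrap2=248.83_deg

crossed belt: β = asin((r1+r2)/C) = asin(13/23) = 34.4174°
wrap1 = wrap2 = π + 2β = 248.8348°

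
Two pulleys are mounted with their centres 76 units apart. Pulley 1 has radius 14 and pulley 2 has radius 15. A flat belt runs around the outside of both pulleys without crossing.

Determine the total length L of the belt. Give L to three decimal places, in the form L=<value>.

open belt: β = asin((r2−r1)/C) = asin(1/76) = 0.7539°
wrap1 = π − 2β = 178.4922°
wrap2 = π + 2β = 181.5078°
tangent length = C·cosβ = 75.9934
L = r1·wrap1 + r2·wrap2 + 2·C·cosβ = 14·3.1153 + 15·3.1679 + 2·75.9934 = 243.1193

L=243.119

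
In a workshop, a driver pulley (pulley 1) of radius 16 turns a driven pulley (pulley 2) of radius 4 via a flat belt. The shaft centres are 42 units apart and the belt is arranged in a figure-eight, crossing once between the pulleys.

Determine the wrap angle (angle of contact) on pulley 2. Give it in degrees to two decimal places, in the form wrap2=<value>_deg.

wrap2=236.87_deg

crossed belt: β = asin((r1+r2)/C) = asin(20/42) = 28.4369°
wrap1 = wrap2 = π + 2β = 236.8738°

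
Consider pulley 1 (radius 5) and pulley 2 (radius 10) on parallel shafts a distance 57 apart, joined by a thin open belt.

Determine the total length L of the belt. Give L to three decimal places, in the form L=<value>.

open belt: β = asin((r2−r1)/C) = asin(5/57) = 5.0324°
wrap1 = π − 2β = 169.9352°
wrap2 = π + 2β = 190.0648°
tangent length = C·cosβ = 56.7803
L = r1·wrap1 + r2·wrap2 + 2·C·cosβ = 5·2.9659 + 10·3.3173 + 2·56.7803 = 161.5628

L=161.563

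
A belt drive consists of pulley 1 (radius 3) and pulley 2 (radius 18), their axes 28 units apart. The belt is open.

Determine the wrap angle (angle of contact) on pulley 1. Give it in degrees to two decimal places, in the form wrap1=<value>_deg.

open belt: β = asin((r2−r1)/C) = asin(15/28) = 32.3924°
wrap1 = π − 2β = 115.2153°
wrap2 = π + 2β = 244.7847°

wrap1=115.22_deg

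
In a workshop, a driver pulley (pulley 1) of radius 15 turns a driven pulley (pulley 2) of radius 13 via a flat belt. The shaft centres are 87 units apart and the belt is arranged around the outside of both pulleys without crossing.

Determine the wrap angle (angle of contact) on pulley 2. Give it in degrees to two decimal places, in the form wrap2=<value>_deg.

wrap2=177.37_deg

open belt: β = asin((r2−r1)/C) = asin(-2/87) = -1.3173°
wrap1 = π − 2β = 182.6345°
wrap2 = π + 2β = 177.3655°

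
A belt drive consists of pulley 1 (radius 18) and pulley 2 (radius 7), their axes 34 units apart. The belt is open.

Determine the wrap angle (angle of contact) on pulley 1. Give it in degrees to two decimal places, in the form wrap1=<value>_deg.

wrap1=217.75_deg

open belt: β = asin((r2−r1)/C) = asin(-11/34) = -18.8765°
wrap1 = π − 2β = 217.7530°
wrap2 = π + 2β = 142.2470°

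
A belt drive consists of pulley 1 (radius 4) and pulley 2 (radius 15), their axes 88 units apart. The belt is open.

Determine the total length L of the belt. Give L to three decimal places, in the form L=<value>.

L=237.067

open belt: β = asin((r2−r1)/C) = asin(11/88) = 7.1808°
wrap1 = π − 2β = 165.6385°
wrap2 = π + 2β = 194.3615°
tangent length = C·cosβ = 87.3098
L = r1·wrap1 + r2·wrap2 + 2·C·cosβ = 4·2.8909 + 15·3.3922 + 2·87.3098 = 237.0671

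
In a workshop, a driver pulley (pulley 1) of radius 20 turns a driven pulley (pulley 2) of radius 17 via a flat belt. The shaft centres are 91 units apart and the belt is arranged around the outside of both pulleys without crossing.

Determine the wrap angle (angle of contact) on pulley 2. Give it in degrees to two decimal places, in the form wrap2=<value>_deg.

wrap2=176.22_deg

open belt: β = asin((r2−r1)/C) = asin(-3/91) = -1.8892°
wrap1 = π − 2β = 183.7784°
wrap2 = π + 2β = 176.2216°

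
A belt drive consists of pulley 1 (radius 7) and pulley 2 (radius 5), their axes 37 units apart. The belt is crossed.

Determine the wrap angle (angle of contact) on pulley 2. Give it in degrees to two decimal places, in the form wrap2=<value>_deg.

crossed belt: β = asin((r1+r2)/C) = asin(12/37) = 18.9246°
wrap1 = wrap2 = π + 2β = 217.8493°

wrap2=217.85_deg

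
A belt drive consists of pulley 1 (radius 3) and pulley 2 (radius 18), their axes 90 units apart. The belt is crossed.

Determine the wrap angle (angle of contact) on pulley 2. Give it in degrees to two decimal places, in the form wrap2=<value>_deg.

wrap2=206.99_deg

crossed belt: β = asin((r1+r2)/C) = asin(21/90) = 13.4934°
wrap1 = wrap2 = π + 2β = 206.9868°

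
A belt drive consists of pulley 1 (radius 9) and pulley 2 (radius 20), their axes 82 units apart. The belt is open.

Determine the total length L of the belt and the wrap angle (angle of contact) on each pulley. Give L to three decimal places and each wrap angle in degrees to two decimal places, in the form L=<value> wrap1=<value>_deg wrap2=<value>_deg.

open belt: β = asin((r2−r1)/C) = asin(11/82) = 7.7093°
wrap1 = π − 2β = 164.5815°
wrap2 = π + 2β = 195.4185°
tangent length = C·cosβ = 81.2588
L = r1·wrap1 + r2·wrap2 + 2·C·cosβ = 9·2.8725 + 20·3.4107 + 2·81.2588 = 256.5840

L=256.584 wrap1=164.58_deg wrap2=195.42_deg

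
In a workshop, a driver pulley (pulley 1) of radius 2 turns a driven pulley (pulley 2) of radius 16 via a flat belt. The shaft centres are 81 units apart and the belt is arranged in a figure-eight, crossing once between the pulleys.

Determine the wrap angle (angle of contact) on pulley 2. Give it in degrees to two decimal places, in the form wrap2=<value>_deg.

wrap2=205.68_deg

crossed belt: β = asin((r1+r2)/C) = asin(18/81) = 12.8396°
wrap1 = wrap2 = π + 2β = 205.6792°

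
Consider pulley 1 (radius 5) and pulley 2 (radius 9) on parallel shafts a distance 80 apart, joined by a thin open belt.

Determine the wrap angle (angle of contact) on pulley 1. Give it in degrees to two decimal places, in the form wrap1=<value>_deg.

open belt: β = asin((r2−r1)/C) = asin(4/80) = 2.8660°
wrap1 = π − 2β = 174.2680°
wrap2 = π + 2β = 185.7320°

wrap1=174.27_deg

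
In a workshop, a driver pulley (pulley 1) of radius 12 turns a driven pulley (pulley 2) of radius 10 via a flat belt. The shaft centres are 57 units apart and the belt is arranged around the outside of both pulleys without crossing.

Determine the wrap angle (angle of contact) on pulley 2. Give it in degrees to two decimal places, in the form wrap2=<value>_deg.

open belt: β = asin((r2−r1)/C) = asin(-2/57) = -2.0108°
wrap1 = π − 2β = 184.0216°
wrap2 = π + 2β = 175.9784°

wrap2=175.98_deg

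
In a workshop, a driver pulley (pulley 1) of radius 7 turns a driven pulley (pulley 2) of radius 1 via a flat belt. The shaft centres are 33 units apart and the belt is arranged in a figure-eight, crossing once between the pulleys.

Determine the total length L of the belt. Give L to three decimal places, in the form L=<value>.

L=93.082

crossed belt: β = asin((r1+r2)/C) = asin(8/33) = 14.0297°
wrap1 = wrap2 = π + 2β = 208.0593°
tangent length = C·cosβ = 32.0156
L = (r1+r2)·wrap + 2·C·cosβ = 8·3.6313 + 2·32.0156 = 93.0818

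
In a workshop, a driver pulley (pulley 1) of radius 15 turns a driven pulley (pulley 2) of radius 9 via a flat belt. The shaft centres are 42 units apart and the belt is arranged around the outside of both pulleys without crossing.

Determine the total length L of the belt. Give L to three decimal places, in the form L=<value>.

L=160.257

open belt: β = asin((r2−r1)/C) = asin(-6/42) = -8.2132°
wrap1 = π − 2β = 196.4264°
wrap2 = π + 2β = 163.5736°
tangent length = C·cosβ = 41.5692
L = r1·wrap1 + r2·wrap2 + 2·C·cosβ = 15·3.4283 + 9·2.8549 + 2·41.5692 = 160.2568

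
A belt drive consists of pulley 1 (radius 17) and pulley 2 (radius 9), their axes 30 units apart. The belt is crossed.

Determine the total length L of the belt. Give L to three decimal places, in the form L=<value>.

L=166.136

crossed belt: β = asin((r1+r2)/C) = asin(26/30) = 60.0736°
wrap1 = wrap2 = π + 2β = 300.1471°
tangent length = C·cosβ = 14.9666
L = (r1+r2)·wrap + 2·C·cosβ = 26·5.2386 + 2·14.9666 = 166.1357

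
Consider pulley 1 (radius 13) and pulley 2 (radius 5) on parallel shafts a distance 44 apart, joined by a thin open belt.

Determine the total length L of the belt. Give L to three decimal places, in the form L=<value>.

open belt: β = asin((r2−r1)/C) = asin(-8/44) = -10.4757°
wrap1 = π − 2β = 200.9514°
wrap2 = π + 2β = 159.0486°
tangent length = C·cosβ = 43.2666
L = r1·wrap1 + r2·wrap2 + 2·C·cosβ = 13·3.5073 + 5·2.7759 + 2·43.2666 = 146.0073

L=146.007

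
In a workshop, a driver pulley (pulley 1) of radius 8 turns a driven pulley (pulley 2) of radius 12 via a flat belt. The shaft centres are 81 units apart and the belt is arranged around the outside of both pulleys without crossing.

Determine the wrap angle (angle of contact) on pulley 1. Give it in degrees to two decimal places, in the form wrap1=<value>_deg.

open belt: β = asin((r2−r1)/C) = asin(4/81) = 2.8306°
wrap1 = π − 2β = 174.3389°
wrap2 = π + 2β = 185.6611°

wrap1=174.34_deg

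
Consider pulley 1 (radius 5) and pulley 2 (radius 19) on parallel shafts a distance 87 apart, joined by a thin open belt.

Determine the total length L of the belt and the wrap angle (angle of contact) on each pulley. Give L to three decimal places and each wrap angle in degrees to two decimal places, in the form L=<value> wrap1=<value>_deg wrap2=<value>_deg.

open belt: β = asin((r2−r1)/C) = asin(14/87) = 9.2603°
wrap1 = π − 2β = 161.4795°
wrap2 = π + 2β = 198.5205°
tangent length = C·cosβ = 85.8662
L = r1·wrap1 + r2·wrap2 + 2·C·cosβ = 5·2.8183 + 19·3.4648 + 2·85.8662 = 251.6560

L=251.656 wrap1=161.48_deg wrap2=198.52_deg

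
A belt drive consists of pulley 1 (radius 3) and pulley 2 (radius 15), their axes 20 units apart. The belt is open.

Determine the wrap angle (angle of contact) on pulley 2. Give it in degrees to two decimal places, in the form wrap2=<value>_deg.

open belt: β = asin((r2−r1)/C) = asin(12/20) = 36.8699°
wrap1 = π − 2β = 106.2602°
wrap2 = π + 2β = 253.7398°

wrap2=253.74_deg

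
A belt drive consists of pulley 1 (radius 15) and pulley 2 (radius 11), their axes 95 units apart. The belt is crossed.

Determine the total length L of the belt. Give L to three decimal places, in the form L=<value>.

crossed belt: β = asin((r1+r2)/C) = asin(26/95) = 15.8836°
wrap1 = wrap2 = π + 2β = 211.7672°
tangent length = C·cosβ = 91.3729
L = (r1+r2)·wrap + 2·C·cosβ = 26·3.6960 + 2·91.3729 = 278.8426

L=278.843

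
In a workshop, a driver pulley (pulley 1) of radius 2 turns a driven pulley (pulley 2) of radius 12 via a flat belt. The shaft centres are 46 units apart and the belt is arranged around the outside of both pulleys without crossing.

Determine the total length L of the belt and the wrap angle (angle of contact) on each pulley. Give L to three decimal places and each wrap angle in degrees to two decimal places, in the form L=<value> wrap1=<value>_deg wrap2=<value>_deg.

L=138.165 wrap1=154.89_deg wrap2=205.11_deg

open belt: β = asin((r2−r1)/C) = asin(10/46) = 12.5559°
wrap1 = π − 2β = 154.8883°
wrap2 = π + 2β = 205.1117°
tangent length = C·cosβ = 44.8999
L = r1·wrap1 + r2·wrap2 + 2·C·cosβ = 2·2.7033 + 12·3.5799 + 2·44.8999 = 138.1649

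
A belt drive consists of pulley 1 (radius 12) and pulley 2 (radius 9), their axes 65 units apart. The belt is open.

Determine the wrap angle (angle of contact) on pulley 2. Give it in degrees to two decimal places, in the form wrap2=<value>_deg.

open belt: β = asin((r2−r1)/C) = asin(-3/65) = -2.6454°
wrap1 = π − 2β = 185.2907°
wrap2 = π + 2β = 174.7093°

wrap2=174.71_deg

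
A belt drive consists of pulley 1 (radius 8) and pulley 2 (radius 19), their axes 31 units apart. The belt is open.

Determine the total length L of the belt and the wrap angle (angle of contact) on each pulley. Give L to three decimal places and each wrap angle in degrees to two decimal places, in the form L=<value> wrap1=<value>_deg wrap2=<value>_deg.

L=150.769 wrap1=138.43_deg wrap2=221.57_deg

open belt: β = asin((r2−r1)/C) = asin(11/31) = 20.7836°
wrap1 = π − 2β = 138.4329°
wrap2 = π + 2β = 221.5671°
tangent length = C·cosβ = 28.9828
L = r1·wrap1 + r2·wrap2 + 2·C·cosβ = 8·2.4161 + 19·3.8671 + 2·28.9828 = 150.7688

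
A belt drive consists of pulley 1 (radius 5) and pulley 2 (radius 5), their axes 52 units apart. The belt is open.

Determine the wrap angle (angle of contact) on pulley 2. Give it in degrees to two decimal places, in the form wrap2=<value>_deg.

open belt: β = asin((r2−r1)/C) = asin(0/52) = 0.0000°
wrap1 = π − 2β = 180.0000°
wrap2 = π + 2β = 180.0000°

wrap2=180.00_deg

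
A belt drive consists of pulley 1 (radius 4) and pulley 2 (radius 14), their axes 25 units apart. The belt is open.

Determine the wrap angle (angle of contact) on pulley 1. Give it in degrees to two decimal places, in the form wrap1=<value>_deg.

open belt: β = asin((r2−r1)/C) = asin(10/25) = 23.5782°
wrap1 = π − 2β = 132.8436°
wrap2 = π + 2β = 227.1564°

wrap1=132.84_deg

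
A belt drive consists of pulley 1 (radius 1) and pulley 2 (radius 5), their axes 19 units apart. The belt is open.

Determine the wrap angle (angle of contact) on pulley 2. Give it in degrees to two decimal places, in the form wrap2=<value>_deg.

open belt: β = asin((r2−r1)/C) = asin(4/19) = 12.1532°
wrap1 = π − 2β = 155.6936°
wrap2 = π + 2β = 204.3064°

wrap2=204.31_deg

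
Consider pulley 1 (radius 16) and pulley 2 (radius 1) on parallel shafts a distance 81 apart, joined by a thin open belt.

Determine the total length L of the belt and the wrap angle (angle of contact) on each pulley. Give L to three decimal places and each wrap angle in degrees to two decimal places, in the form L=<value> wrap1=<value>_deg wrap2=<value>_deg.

L=218.193 wrap1=201.34_deg wrap2=158.66_deg

open belt: β = asin((r2−r1)/C) = asin(-15/81) = -10.6719°
wrap1 = π − 2β = 201.3439°
wrap2 = π + 2β = 158.6561°
tangent length = C·cosβ = 79.5990
L = r1·wrap1 + r2·wrap2 + 2·C·cosβ = 16·3.5141 + 1·2.7691 + 2·79.5990 = 218.1929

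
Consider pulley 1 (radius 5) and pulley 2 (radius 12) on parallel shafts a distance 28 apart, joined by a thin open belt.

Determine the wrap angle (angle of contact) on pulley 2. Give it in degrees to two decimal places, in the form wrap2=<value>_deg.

open belt: β = asin((r2−r1)/C) = asin(7/28) = 14.4775°
wrap1 = π − 2β = 151.0450°
wrap2 = π + 2β = 208.9550°

wrap2=208.96_deg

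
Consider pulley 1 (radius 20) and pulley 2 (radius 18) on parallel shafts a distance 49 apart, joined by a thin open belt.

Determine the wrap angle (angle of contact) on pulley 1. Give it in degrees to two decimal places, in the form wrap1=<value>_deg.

open belt: β = asin((r2−r1)/C) = asin(-2/49) = -2.3393°
wrap1 = π − 2β = 184.6785°
wrap2 = π + 2β = 175.3215°

wrap1=184.68_deg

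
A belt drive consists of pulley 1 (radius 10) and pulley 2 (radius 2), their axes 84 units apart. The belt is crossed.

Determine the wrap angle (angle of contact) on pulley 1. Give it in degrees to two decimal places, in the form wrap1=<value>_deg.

crossed belt: β = asin((r1+r2)/C) = asin(12/84) = 8.2132°
wrap1 = wrap2 = π + 2β = 196.4264°

wrap1=196.43_deg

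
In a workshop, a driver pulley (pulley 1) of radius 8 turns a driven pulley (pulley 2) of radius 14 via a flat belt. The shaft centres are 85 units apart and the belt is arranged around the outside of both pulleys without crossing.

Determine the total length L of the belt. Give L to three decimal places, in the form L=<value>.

L=239.539

open belt: β = asin((r2−r1)/C) = asin(6/85) = 4.0478°
wrap1 = π − 2β = 171.9045°
wrap2 = π + 2β = 188.0955°
tangent length = C·cosβ = 84.7880
L = r1·wrap1 + r2·wrap2 + 2·C·cosβ = 8·3.0003 + 14·3.2829 + 2·84.7880 = 239.5387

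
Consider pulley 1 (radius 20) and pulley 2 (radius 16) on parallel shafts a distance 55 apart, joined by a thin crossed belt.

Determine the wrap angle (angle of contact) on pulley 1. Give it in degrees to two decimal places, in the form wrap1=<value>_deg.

crossed belt: β = asin((r1+r2)/C) = asin(36/55) = 40.8852°
wrap1 = wrap2 = π + 2β = 261.7704°

wrap1=261.77_deg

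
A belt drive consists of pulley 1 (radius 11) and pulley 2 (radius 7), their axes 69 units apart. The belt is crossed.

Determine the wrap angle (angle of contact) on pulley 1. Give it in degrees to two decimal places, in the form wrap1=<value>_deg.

crossed belt: β = asin((r1+r2)/C) = asin(18/69) = 15.1217°
wrap1 = wrap2 = π + 2β = 210.2433°

wrap1=210.24_deg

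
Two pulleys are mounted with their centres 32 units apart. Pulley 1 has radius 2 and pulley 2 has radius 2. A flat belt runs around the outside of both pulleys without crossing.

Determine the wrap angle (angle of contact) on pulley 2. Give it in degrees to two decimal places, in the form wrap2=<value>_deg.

wrap2=180.00_deg

open belt: β = asin((r2−r1)/C) = asin(0/32) = 0.0000°
wrap1 = π − 2β = 180.0000°
wrap2 = π + 2β = 180.0000°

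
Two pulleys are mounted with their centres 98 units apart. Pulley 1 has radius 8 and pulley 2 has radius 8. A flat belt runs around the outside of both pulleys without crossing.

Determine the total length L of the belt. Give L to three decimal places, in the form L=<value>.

L=246.265

open belt: β = asin((r2−r1)/C) = asin(0/98) = 0.0000°
wrap1 = π − 2β = 180.0000°
wrap2 = π + 2β = 180.0000°
tangent length = C·cosβ = 98.0000
L = r1·wrap1 + r2·wrap2 + 2·C·cosβ = 8·3.1416 + 8·3.1416 + 2·98.0000 = 246.2655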